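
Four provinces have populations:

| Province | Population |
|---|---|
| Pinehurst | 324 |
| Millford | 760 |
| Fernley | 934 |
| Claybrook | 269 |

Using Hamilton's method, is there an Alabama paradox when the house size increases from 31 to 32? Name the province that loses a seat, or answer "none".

At 31 seats: Pinehurst 4, Millford 10, Fernley 13, Claybrook 4.
At 32 seats: Pinehurst 4, Millford 11, Fernley 13, Claybrook 4.
No province's allocation decreased.

none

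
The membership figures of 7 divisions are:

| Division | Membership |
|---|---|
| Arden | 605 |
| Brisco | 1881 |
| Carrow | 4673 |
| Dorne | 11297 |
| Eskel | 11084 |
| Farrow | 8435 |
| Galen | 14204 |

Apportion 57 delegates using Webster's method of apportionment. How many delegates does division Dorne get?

12

Standard divisor 52179/57 ≈ 915.421; standard quotas: Arden 0.661, Brisco 2.055, Carrow 5.105, Dorne 12.341, Eskel 12.108, Farrow 9.214, Galen 15.516.
Rounding to the nearest integer gives Arden 1, Brisco 2, Carrow 5, Dorne 12, Eskel 12, Farrow 9, Galen 16 — total 57, matching the house size, so no adjustment is needed.
Dorne receives 12.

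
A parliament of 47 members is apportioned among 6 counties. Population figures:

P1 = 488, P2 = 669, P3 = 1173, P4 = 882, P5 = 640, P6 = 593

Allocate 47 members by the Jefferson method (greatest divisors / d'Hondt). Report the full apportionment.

Standard divisor 4445/47 ≈ 94.574; standard quotas: P1 5.160, P2 7.074, P3 12.403, P4 9.326, P5 6.767, P6 6.270.
Rounding down gives 5, 7, 12, 9, 6, 6 = 45 seats, so the divisor must be adjusted.
With modified divisor 90: modified quotas P1 5.422, P2 7.433, P3 13.033, P4 9.800, P5 7.111, P6 6.589.
Rounding down: P1 5, P2 7, P3 13, P4 9, P5 7, P6 6 (total 47).

P1 5, P2 7, P3 13, P4 9, P5 7, P6 6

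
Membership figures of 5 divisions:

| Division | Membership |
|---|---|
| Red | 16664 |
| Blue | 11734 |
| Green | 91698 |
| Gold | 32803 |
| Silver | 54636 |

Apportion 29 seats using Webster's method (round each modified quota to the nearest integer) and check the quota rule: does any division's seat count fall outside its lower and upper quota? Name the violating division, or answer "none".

Standard quotas: Red 2.329, Blue 1.640, Green 12.813, Gold 4.584, Silver 7.635.
Webster allocation: Red 2, Blue 2, Green 13, Gold 5, Silver 7.
Every allocation lies between the lower and upper quota.

none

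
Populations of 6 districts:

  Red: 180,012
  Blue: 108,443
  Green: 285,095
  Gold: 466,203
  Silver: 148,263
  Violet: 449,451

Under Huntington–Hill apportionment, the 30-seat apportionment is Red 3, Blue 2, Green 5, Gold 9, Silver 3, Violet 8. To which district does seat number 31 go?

Priority for the next seat is population ÷ (√(s·(s+1))).
Priorities: Red 51964.988, Blue 44271.669, Green 52050.988, Gold 49142.111, Silver 42799.841, Violet 52968.308.
Highest priority: Violet.

Violet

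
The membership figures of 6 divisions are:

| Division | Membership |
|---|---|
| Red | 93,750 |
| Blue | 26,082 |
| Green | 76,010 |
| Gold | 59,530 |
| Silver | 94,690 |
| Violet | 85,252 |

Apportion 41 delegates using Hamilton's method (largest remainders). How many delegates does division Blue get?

2

Total 435314; standard divisor 435314/41 ≈ 10617.415.
Standard quotas: Red 8.8298, Blue 2.4565, Green 7.1590, Gold 5.6068, Silver 8.9184, Violet 8.0295.
Lower quotas: Red 8, Blue 2, Green 7, Gold 5, Silver 8, Violet 8 (sum 38, leaving 3 seats).
Remainders in descending order: Silver 0.9184, Red 0.8298, Gold 0.6068, Blue 0.4565, Green 0.1590, Violet 0.0295.
The surplus seats go to Silver, Red, Gold.
Blue receives 2.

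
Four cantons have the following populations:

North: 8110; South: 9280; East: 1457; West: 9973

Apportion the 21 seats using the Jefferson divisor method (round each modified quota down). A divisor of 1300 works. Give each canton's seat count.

North=6, South=7, East=1, West=7

With modified divisor 1300: modified quotas North 6.238, South 7.138, East 1.121, West 7.672.
Rounding down: North 6, South 7, East 1, West 7 (total 21).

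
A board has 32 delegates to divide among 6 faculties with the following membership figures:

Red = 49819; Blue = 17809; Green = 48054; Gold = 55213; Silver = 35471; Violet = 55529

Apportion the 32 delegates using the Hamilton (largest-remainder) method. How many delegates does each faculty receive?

Total 261895; standard divisor 261895/32 ≈ 8184.219.
Standard quotas: Red 6.0872, Blue 2.1760, Green 5.8715, Gold 6.7463, Silver 4.3341, Violet 6.7849.
Lower quotas: Red 6, Blue 2, Green 5, Gold 6, Silver 4, Violet 6 (sum 29, leaving 3 seats).
Remainders in descending order: Green 0.8715, Violet 0.7849, Gold 0.7463, Silver 0.3341, Blue 0.1760, Red 0.0872.
Largest remainders: Green, Violet, Gold receive the extra seats.

Red=6, Blue=2, Green=6, Gold=7, Silver=4, Violet=7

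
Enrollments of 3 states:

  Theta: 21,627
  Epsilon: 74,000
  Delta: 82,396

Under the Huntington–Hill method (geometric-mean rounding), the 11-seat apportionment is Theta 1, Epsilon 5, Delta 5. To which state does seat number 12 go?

Theta

Priority for the next seat is population ÷ (√(s·(s+1))).
Priorities: Theta 15292.598, Epsilon 13510.490, Delta 15043.383.
Highest priority: Theta.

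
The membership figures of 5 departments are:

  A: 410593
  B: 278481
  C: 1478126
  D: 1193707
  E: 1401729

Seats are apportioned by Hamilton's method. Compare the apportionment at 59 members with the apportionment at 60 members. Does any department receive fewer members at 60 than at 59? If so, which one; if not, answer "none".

B

At 59 seats: A 5, B 4, C 18, D 15, E 17.
At 60 seats: A 5, B 3, C 19, D 15, E 18.
B drops from 4 to 3.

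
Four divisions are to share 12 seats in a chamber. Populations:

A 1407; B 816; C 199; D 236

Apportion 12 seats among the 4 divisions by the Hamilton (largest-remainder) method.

Standard divisor: 2658 ÷ 12 ≈ 221.5.
Standard quotas: A 6.352, B 3.684, C 0.898, D 1.065.
Lower quotas: A 6, B 3, C 0, D 1 (sum 10, leaving 2 seats).
Remainders in descending order: C 0.898, B 0.684, A 0.352, D 0.065.
Largest remainders: C, B receive the extra seats.

A=6; B=4; C=1; D=1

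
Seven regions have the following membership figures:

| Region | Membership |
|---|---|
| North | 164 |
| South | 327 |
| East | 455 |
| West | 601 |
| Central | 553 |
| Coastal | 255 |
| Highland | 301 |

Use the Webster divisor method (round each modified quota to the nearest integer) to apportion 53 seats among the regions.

North: 3, South: 7, East: 9, West: 12, Central: 11, Coastal: 5, Highland: 6

Standard divisor 2656/53 ≈ 50.113; standard quotas: North 3.273, South 6.525, East 9.079, West 11.993, Central 11.035, Coastal 5.088, Highland 6.006.
Rounding to the nearest integer gives North 3, South 7, East 9, West 12, Central 11, Coastal 5, Highland 6 — total 53, matching the house size, so no adjustment is needed.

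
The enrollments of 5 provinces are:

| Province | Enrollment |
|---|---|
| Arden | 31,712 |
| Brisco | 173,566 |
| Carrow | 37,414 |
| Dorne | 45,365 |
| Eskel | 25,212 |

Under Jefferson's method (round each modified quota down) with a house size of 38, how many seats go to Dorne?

5

Standard divisor 313269/38 ≈ 8243.921; standard quotas: Arden 3.847, Brisco 21.054, Carrow 4.538, Dorne 5.503, Eskel 3.058.
Rounding down gives 3, 21, 4, 5, 3 = 36 seats, so the divisor must be adjusted.
With modified divisor 7700: modified quotas Arden 4.118, Brisco 22.541, Carrow 4.859, Dorne 5.892, Eskel 3.274.
Rounding down: Arden 4, Brisco 22, Carrow 4, Dorne 5, Eskel 3 (total 38).
Dorne receives 5.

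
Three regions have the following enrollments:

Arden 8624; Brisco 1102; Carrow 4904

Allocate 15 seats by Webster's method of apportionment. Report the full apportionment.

Standard divisor 14630/15 ≈ 975.333; standard quotas: Arden 8.842, Brisco 1.130, Carrow 5.028.
Rounding to the nearest integer gives Arden 9, Brisco 1, Carrow 5 — total 15, matching the house size, so no adjustment is needed.

Arden 9, Brisco 1, Carrow 5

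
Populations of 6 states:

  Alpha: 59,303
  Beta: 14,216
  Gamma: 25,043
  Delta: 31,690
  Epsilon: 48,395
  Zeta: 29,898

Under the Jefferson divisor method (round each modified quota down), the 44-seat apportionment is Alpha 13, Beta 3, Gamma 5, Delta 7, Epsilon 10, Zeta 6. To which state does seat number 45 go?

Epsilon

Priority for the next seat is population ÷ (current seats + 1).
Priorities: Alpha 4235.929, Beta 3554.000, Gamma 4173.833, Delta 3961.250, Epsilon 4399.545, Zeta 4271.143.
Highest priority: Epsilon.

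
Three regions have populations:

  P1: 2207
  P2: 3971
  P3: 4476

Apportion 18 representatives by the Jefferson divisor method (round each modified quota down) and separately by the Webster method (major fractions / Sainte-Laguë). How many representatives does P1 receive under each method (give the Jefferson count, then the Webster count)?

3 and 4

Jefferson: P1 3, P2 7, P3 8.
Webster: P1 4, P2 7, P3 7.
P1 gets 3 under Jefferson and 4 under Webster.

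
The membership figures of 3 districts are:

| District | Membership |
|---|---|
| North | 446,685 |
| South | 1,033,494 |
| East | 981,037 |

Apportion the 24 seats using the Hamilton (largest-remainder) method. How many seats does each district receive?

North: 4, South: 10, East: 10

Standard divisor: 2461216 ÷ 24 ≈ 102550.667.
Standard quotas: North 4.3557, South 10.0779, East 9.5664.
Lower quotas: North 4, South 10, East 9 (sum 23, leaving 1 seat).
Remainders in descending order: East 0.5664, North 0.3557, South 0.0779.
Largest remainder: East receives the extra seat.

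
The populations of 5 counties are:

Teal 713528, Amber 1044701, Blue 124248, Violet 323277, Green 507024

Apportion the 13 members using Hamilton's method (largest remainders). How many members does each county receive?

Total 2712778; standard divisor 2712778/13 ≈ 208675.231.
Standard quotas: Teal 3.4193, Amber 5.0063, Blue 0.5954, Violet 1.5492, Green 2.4297.
Lower quotas: Teal 3, Amber 5, Blue 0, Violet 1, Green 2 (sum 11, leaving 2 seats).
Remainders in descending order: Blue 0.5954, Violet 0.5492, Green 0.4297, Teal 0.4193, Amber 0.0063.
The surplus seats go to Blue, Violet.

Teal 3, Amber 5, Blue 1, Violet 2, Green 2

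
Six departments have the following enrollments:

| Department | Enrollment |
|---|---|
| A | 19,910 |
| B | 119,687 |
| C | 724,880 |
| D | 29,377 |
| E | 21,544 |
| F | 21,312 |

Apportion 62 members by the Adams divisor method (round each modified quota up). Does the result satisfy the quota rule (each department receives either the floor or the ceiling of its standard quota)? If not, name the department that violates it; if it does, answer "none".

C

Standard quotas: A 1.318, B 7.922, C 47.979, D 1.944, E 1.426, F 1.411.
Adams allocation: A 2, B 8, C 46, D 2, E 2, F 2.
C has quota 47.979 (lower 47, upper 48) but receives 46 — outside the quota interval.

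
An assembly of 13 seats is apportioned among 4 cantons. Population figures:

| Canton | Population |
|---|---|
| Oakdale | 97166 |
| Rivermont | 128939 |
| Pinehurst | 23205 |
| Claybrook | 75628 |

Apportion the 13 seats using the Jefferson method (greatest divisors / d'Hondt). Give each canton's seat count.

Standard divisor 324938/13 ≈ 24995.231; standard quotas: Oakdale 3.887, Rivermont 5.159, Pinehurst 0.928, Claybrook 3.026.
Rounding down gives 3, 5, 0, 3 = 11 seats, so the divisor must be adjusted.
With modified divisor 22300: modified quotas Oakdale 4.357, Rivermont 5.782, Pinehurst 1.041, Claybrook 3.391.
Rounding down: Oakdale 4, Rivermont 5, Pinehurst 1, Claybrook 3 (total 13).

Oakdale 4, Rivermont 5, Pinehurst 1, Claybrook 3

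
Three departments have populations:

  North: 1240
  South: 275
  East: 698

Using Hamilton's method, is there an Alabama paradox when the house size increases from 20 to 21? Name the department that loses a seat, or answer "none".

South

At 20 seats: North 11, South 3, East 6.
At 21 seats: North 12, South 2, East 7.
South drops from 3 to 2.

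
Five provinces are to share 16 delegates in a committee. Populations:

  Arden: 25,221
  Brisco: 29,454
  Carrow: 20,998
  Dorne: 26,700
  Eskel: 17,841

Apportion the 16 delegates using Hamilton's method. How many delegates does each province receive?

The standard divisor is 120214/16 ≈ 7513.375.
Standard quotas: Arden 3.3568, Brisco 3.9202, Carrow 2.7947, Dorne 3.5537, Eskel 2.3746.
Lower quotas: Arden 3, Brisco 3, Carrow 2, Dorne 3, Eskel 2 (sum 13, leaving 3 seats).
Remainders in descending order: Brisco 0.9202, Carrow 0.7947, Dorne 0.5537, Eskel 0.3746, Arden 0.3568.
Largest remainders: Brisco, Carrow, Dorne receive the extra seats.

Arden=3; Brisco=4; Carrow=3; Dorne=4; Eskel=2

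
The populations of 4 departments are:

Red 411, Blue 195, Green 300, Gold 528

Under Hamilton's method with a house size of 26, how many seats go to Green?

5

The standard divisor is 1434/26 ≈ 55.154.
Standard quotas: Red 7.452, Blue 3.536, Green 5.439, Gold 9.573.
Lower quotas: Red 7, Blue 3, Green 5, Gold 9 (sum 24, leaving 2 seats).
Remainders in descending order: Gold 0.573, Blue 0.536, Red 0.452, Green 0.439.
The surplus seats go to Gold, Blue.
Green receives 5.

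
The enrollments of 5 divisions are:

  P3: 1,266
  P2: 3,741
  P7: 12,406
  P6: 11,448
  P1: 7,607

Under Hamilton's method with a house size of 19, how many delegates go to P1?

4

The standard divisor is 36468/19 ≈ 1919.368.
Standard quotas: P3 0.6596, P2 1.9491, P7 6.4636, P6 5.9645, P1 3.9633.
Lower quotas: P3 0, P2 1, P7 6, P6 5, P1 3 (sum 15, leaving 4 seats).
Remainders in descending order: P6 0.9645, P1 0.9633, P2 0.9491, P3 0.6596, P7 0.4636.
Largest remainders: P6, P1, P2, P3 receive the extra seats.
P1 receives 4.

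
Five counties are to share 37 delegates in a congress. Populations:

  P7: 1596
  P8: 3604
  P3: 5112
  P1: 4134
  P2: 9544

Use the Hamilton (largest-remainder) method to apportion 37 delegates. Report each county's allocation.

Total 23990; standard divisor 23990/37 ≈ 648.378.
Standard quotas: P7 2.4615, P8 5.5585, P3 7.8843, P1 6.3759, P2 14.7198.
Lower quotas: P7 2, P8 5, P3 7, P1 6, P2 14 (sum 34, leaving 3 seats).
Remainders in descending order: P3 0.8843, P2 0.7198, P8 0.5585, P7 0.4615, P1 0.3759.
The surplus seats go to P3, P2, P8.

P7: 2, P8: 6, P3: 8, P1: 6, P2: 15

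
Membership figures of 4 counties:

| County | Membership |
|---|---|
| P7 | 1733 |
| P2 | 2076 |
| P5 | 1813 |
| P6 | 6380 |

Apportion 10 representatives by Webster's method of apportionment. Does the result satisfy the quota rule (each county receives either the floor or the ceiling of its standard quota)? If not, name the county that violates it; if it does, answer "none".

Standard quotas: P7 1.444, P2 1.730, P5 1.511, P6 5.316.
Webster allocation: P7 1, P2 2, P5 2, P6 5.
Every allocation lies between the lower and upper quota.

none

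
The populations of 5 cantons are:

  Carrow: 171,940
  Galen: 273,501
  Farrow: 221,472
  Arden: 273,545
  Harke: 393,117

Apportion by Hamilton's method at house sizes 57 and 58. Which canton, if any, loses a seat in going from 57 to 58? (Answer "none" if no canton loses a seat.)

At 57 seats: Carrow 7, Galen 12, Farrow 9, Arden 12, Harke 17.
At 58 seats: Carrow 7, Galen 12, Farrow 10, Arden 12, Harke 17.
No canton's allocation decreased.

none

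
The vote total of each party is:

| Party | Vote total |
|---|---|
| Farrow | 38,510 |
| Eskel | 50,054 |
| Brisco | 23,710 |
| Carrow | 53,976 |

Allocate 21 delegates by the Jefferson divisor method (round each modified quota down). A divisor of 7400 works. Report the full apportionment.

With modified divisor 7400: modified quotas Farrow 5.204, Eskel 6.764, Brisco 3.204, Carrow 7.294.
Rounding down: Farrow 5, Eskel 6, Brisco 3, Carrow 7 (total 21).

Farrow=5; Eskel=6; Brisco=3; Carrow=7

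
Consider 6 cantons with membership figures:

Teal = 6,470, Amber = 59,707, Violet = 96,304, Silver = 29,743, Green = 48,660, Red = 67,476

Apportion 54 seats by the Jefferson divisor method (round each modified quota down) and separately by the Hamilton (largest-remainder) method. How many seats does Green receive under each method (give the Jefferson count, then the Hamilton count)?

Jefferson: Teal 1, Amber 11, Violet 17, Silver 5, Green 8, Red 12.
Hamilton: Teal 1, Amber 10, Violet 17, Silver 5, Green 9, Red 12.
Green gets 8 under Jefferson and 9 under Hamilton.

8 and 9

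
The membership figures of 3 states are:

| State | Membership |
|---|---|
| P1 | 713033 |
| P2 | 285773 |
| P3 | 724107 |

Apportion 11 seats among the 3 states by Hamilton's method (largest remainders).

P1 4, P2 2, P3 5

Standard divisor: 1722913 ÷ 11 ≈ 156628.455.
Standard quotas: P1 4.5524, P2 1.8245, P3 4.6231.
Lower quotas: P1 4, P2 1, P3 4 (sum 9, leaving 2 seats).
Remainders in descending order: P2 0.8245, P3 0.6231, P1 0.5524.
Largest remainders: P2, P3 receive the extra seats.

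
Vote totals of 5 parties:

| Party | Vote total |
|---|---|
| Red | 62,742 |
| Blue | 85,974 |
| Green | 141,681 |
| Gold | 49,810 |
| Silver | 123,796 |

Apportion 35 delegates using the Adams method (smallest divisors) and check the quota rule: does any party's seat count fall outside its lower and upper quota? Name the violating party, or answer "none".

Standard quotas: Red 4.733, Blue 6.485, Green 10.687, Gold 3.757, Silver 9.338.
Adams allocation: Red 5, Blue 7, Green 10, Gold 4, Silver 9.
Every allocation lies between the lower and upper quota.

none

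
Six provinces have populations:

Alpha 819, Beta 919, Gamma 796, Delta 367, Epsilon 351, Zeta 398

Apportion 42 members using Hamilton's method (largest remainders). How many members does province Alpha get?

The standard divisor is 3650/42 ≈ 86.905.
Standard quotas: Alpha 9.424, Beta 10.575, Gamma 9.159, Delta 4.223, Epsilon 4.039, Zeta 4.580.
Lower quotas: Alpha 9, Beta 10, Gamma 9, Delta 4, Epsilon 4, Zeta 4 (sum 40, leaving 2 seats).
Remainders in descending order: Zeta 0.580, Beta 0.575, Alpha 0.424, Delta 0.223, Gamma 0.159, Epsilon 0.039.
The surplus seats go to Zeta, Beta.
Alpha receives 9.

9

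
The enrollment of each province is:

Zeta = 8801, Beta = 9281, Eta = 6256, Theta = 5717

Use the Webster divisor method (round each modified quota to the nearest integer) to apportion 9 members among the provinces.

Standard divisor 30055/9 ≈ 3339.444; standard quotas: Zeta 2.635, Beta 2.779, Eta 1.873, Theta 1.712.
Rounding to the nearest integer gives 3, 3, 2, 2 = 10 seats, so the divisor must be adjusted.
With modified divisor 3600: modified quotas Zeta 2.445, Beta 2.578, Eta 1.738, Theta 1.588.
Rounding to the nearest integer: Zeta 2, Beta 3, Eta 2, Theta 2 (total 9).

Zeta 2; Beta 3; Eta 2; Theta 2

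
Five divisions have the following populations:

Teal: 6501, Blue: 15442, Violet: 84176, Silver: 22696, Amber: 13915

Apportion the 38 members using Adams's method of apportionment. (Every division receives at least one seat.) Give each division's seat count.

Teal=2, Blue=4, Violet=22, Silver=6, Amber=4

Standard divisor 142730/38 ≈ 3756.053; standard quotas: Teal 1.731, Blue 4.111, Violet 22.411, Silver 6.043, Amber 3.705.
Rounding up gives 2, 5, 23, 7, 4 = 41 seats, so the divisor must be adjusted.
With modified divisor 3900: modified quotas Teal 1.667, Blue 3.959, Violet 21.584, Silver 5.819, Amber 3.568.
Rounding up: Teal 2, Blue 4, Violet 22, Silver 6, Amber 4 (total 38).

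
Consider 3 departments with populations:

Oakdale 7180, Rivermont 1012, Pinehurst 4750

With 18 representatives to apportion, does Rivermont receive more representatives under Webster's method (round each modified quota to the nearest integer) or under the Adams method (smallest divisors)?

Adams

Webster: Oakdale 10, Rivermont 1, Pinehurst 7.
Adams: Oakdale 10, Rivermont 2, Pinehurst 6.
Rivermont gets 1 under Webster and 2 under Adams.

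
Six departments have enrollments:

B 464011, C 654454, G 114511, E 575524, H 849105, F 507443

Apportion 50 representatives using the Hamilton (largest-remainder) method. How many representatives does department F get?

8

Standard divisor: 3165048 ÷ 50 ≈ 63300.96.
Standard quotas: B 7.3302, C 10.3388, G 1.8090, E 9.0919, H 13.4138, F 8.0164.
Lower quotas: B 7, C 10, G 1, E 9, H 13, F 8 (sum 48, leaving 2 seats).
Remainders in descending order: G 0.8090, H 0.4138, C 0.3388, B 0.3302, E 0.0919, F 0.0164.
Largest remainders: G, H receive the extra seats.
F receives 8.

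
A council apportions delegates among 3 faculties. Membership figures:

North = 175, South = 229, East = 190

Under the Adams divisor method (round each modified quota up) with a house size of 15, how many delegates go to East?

Standard divisor 594/15 ≈ 39.6; standard quotas: North 4.419, South 5.783, East 4.798.
Rounding up gives 5, 6, 5 = 16 seats, so the divisor must be adjusted.
With modified divisor 45: modified quotas North 3.889, South 5.089, East 4.222.
Rounding up: North 4, South 6, East 5 (total 15).
East receives 5.

5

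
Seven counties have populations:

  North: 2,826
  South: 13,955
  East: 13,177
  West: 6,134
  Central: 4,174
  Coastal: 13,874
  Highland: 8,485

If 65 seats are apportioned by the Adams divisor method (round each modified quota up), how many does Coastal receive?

Standard divisor 62625/65 ≈ 963.462; standard quotas: North 2.933, South 14.484, East 13.677, West 6.367, Central 4.332, Coastal 14.400, Highland 8.807.
Rounding up gives 3, 15, 14, 7, 5, 15, 9 = 68 seats, so the divisor must be adjusted.
With modified divisor 1018: modified quotas North 2.776, South 13.708, East 12.944, West 6.026, Central 4.100, Coastal 13.629, Highland 8.335.
Rounding up: North 3, South 14, East 13, West 7, Central 5, Coastal 14, Highland 9 (total 65).
Coastal receives 14.

14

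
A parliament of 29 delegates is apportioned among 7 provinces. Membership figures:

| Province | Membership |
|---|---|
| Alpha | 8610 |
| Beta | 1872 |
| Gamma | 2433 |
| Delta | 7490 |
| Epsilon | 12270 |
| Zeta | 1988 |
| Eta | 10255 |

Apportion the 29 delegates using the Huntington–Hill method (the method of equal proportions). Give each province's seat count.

Alpha: 5, Beta: 1, Gamma: 2, Delta: 5, Epsilon: 8, Zeta: 1, Eta: 7

With divisor 1577: modified quotas Alpha 5.460, Beta 1.187, Gamma 1.543, Delta 4.750, Epsilon 7.781, Zeta 1.261, Eta 6.503.
Geometric-mean thresholds: Alpha √(5·6)=5.477, Beta √(1·2)=1.414, Gamma √(1·2)=1.414, Delta √(4·5)=4.472, Epsilon √(7·8)=7.483, Zeta √(1·2)=1.414, Eta √(6·7)=6.481.
Each quota rounded against its threshold gives Alpha 5, Beta 1, Gamma 2, Delta 5, Epsilon 8, Zeta 1, Eta 7 (total 29).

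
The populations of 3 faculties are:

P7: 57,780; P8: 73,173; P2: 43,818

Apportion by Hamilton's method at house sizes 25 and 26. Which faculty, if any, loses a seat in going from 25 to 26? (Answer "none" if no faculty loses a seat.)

none

At 25 seats: P7 8, P8 11, P2 6.
At 26 seats: P7 9, P8 11, P2 6.
No faculty's allocation decreased.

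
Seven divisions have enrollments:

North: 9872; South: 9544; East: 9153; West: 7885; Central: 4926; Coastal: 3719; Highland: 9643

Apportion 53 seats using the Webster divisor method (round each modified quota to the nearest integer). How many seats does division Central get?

Standard divisor 54742/53 ≈ 1032.868; standard quotas: North 9.558, South 9.240, East 8.862, West 7.634, Central 4.769, Coastal 3.601, Highland 9.336.
Rounding to the nearest integer gives 10, 9, 9, 8, 5, 4, 9 = 54 seats, so the divisor must be adjusted.
With modified divisor 1045: modified quotas North 9.447, South 9.133, East 8.759, West 7.545, Central 4.714, Coastal 3.559, Highland 9.228.
Rounding to the nearest integer: North 9, South 9, East 9, West 8, Central 5, Coastal 4, Highland 9 (total 53).
Central receives 5.

5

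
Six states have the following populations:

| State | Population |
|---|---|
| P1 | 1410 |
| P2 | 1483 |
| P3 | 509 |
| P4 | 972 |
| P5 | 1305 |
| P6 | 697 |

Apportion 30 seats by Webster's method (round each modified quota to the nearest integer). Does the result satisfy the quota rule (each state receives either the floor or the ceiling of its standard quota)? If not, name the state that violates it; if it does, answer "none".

Standard quotas: P1 6.634, P2 6.978, P3 2.395, P4 4.573, P5 6.140, P6 3.279.
Webster allocation: P1 7, P2 7, P3 2, P4 5, P5 6, P6 3.
Every allocation lies between the lower and upper quota.

none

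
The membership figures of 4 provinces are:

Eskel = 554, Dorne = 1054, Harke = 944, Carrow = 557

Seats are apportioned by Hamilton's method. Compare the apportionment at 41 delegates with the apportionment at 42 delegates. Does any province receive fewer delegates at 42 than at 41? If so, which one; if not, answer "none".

none

At 41 seats: Eskel 7, Dorne 14, Harke 13, Carrow 7.
At 42 seats: Eskel 7, Dorne 14, Harke 13, Carrow 8.
No province's allocation decreased.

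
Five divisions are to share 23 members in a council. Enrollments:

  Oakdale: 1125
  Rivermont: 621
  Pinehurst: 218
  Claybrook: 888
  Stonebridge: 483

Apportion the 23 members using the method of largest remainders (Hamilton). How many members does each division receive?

Oakdale 8, Rivermont 4, Pinehurst 2, Claybrook 6, Stonebridge 3

The standard divisor is 3335/23 = 145.
Standard quotas: Oakdale 7.759, Rivermont 4.283, Pinehurst 1.503, Claybrook 6.124, Stonebridge 3.331.
Lower quotas: Oakdale 7, Rivermont 4, Pinehurst 1, Claybrook 6, Stonebridge 3 (sum 21, leaving 2 seats).
Remainders in descending order: Oakdale 0.759, Pinehurst 0.503, Stonebridge 0.331, Rivermont 0.283, Claybrook 0.124.
Largest remainders: Oakdale, Pinehurst receive the extra seats.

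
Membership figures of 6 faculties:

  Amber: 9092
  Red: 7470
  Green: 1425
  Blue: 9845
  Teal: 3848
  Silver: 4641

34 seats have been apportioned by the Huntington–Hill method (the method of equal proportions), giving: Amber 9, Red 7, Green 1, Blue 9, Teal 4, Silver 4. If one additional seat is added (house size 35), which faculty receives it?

Silver

Priority for the next seat is population ÷ (√(s·(s+1))).
Priorities: Amber 958.381, Red 998.221, Green 1007.627, Blue 1037.754, Teal 860.439, Silver 1037.759.
Highest priority: Silver.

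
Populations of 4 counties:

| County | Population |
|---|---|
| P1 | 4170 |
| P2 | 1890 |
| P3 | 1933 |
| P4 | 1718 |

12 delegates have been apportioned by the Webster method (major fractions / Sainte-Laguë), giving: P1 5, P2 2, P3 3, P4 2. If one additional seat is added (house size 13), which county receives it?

P1

Priority for the next seat is population ÷ (current seats + 0.5).
Priorities: P1 758.182, P2 756.000, P3 552.286, P4 687.200.
Highest priority: P1.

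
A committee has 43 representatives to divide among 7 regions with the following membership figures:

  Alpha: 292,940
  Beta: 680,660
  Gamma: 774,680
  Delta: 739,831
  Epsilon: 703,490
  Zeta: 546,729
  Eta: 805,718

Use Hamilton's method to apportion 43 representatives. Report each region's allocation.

Alpha 3; Beta 6; Gamma 7; Delta 7; Epsilon 7; Zeta 5; Eta 8

Total 4544048; standard divisor 4544048/43 ≈ 105675.535.
Standard quotas: Alpha 2.7721, Beta 6.4410, Gamma 7.3307, Delta 7.0010, Epsilon 6.6571, Zeta 5.1737, Eta 7.6245.
Lower quotas: Alpha 2, Beta 6, Gamma 7, Delta 7, Epsilon 6, Zeta 5, Eta 7 (sum 40, leaving 3 seats).
Remainders in descending order: Alpha 0.7721, Epsilon 0.6571, Eta 0.6245, Beta 0.4410, Gamma 0.3307, Zeta 0.1737, Delta 0.0010.
Largest remainders: Alpha, Epsilon, Eta receive the extra seats.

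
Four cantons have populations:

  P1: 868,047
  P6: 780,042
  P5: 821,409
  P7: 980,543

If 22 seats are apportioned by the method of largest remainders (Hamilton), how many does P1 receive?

6

Standard divisor: 3450041 ÷ 22 ≈ 156820.045.
Standard quotas: P1 5.5353, P6 4.9741, P5 5.2379, P7 6.2527.
Lower quotas: P1 5, P6 4, P5 5, P7 6 (sum 20, leaving 2 seats).
Remainders in descending order: P6 0.9741, P1 0.5353, P7 0.2527, P5 0.2379.
Largest remainders: P6, P1 receive the extra seats.
P1 receives 6.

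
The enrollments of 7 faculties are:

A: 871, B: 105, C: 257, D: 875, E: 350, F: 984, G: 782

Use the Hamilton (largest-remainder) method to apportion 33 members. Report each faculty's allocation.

Total 4224; standard divisor 4224/33 = 128.
Standard quotas: A 6.805, B 0.820, C 2.008, D 6.836, E 2.734, F 7.688, G 6.109.
Lower quotas: A 6, B 0, C 2, D 6, E 2, F 7, G 6 (sum 29, leaving 4 seats).
Remainders in descending order: D 0.836, B 0.820, A 0.805, E 0.734, F 0.688, G 0.109, C 0.008.
The surplus seats go to D, B, A, E.

A=7, B=1, C=2, D=7, E=3, F=7, G=6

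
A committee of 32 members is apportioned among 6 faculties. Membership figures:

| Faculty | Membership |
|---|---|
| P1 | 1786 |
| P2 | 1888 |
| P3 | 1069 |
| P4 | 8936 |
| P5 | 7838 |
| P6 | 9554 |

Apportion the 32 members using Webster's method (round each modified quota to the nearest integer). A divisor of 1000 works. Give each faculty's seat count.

With modified divisor 1000: modified quotas P1 1.786, P2 1.888, P3 1.069, P4 8.936, P5 7.838, P6 9.554.
Rounding to the nearest integer: P1 2, P2 2, P3 1, P4 9, P5 8, P6 10 (total 32).

P1: 2; P2: 2; P3: 1; P4: 9; P5: 8; P6: 10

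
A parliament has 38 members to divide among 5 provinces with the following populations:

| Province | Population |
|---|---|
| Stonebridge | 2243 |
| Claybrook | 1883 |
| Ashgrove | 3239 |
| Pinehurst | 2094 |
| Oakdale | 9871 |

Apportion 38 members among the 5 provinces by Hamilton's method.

Stonebridge=5, Claybrook=4, Ashgrove=6, Pinehurst=4, Oakdale=19

Standard divisor: 19330 ÷ 38 ≈ 508.684.
Standard quotas: Stonebridge 4.4094, Claybrook 3.7017, Ashgrove 6.3674, Pinehurst 4.1165, Oakdale 19.4050.
Lower quotas: Stonebridge 4, Claybrook 3, Ashgrove 6, Pinehurst 4, Oakdale 19 (sum 36, leaving 2 seats).
Remainders in descending order: Claybrook 0.7017, Stonebridge 0.4094, Oakdale 0.4050, Ashgrove 0.3674, Pinehurst 0.1165.
Largest remainders: Claybrook, Stonebridge receive the extra seats.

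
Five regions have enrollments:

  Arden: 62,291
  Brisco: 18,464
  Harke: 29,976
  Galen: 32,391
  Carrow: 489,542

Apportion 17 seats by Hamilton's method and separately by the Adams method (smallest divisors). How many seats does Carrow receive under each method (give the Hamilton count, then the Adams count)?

Hamilton: Arden 2, Brisco 0, Harke 1, Galen 1, Carrow 13.
Adams: Arden 2, Brisco 1, Harke 1, Galen 1, Carrow 12.
Carrow gets 13 under Hamilton and 12 under Adams.

13 and 12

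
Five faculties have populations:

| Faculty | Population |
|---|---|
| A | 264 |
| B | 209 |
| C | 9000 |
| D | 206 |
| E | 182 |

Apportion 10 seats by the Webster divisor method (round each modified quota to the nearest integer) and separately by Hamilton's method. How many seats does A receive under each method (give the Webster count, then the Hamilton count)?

Webster: A 0, B 0, C 10, D 0, E 0.
Hamilton: A 1, B 0, C 9, D 0, E 0.
A gets 0 under Webster and 1 under Hamilton.

0 and 1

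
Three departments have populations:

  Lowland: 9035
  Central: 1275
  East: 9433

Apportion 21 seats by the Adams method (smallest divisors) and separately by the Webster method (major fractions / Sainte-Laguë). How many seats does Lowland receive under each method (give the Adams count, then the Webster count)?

9 and 10

Adams: Lowland 9, Central 2, East 10.
Webster: Lowland 10, Central 1, East 10.
Lowland gets 9 under Adams and 10 under Webster.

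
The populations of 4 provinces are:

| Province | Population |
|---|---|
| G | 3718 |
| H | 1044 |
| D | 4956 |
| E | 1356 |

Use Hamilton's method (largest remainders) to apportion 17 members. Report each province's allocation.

G: 6; H: 1; D: 8; E: 2

Total 11074; standard divisor 11074/17 ≈ 651.412.
Standard quotas: G 5.708, H 1.603, D 7.608, E 2.082.
Lower quotas: G 5, H 1, D 7, E 2 (sum 15, leaving 2 seats).
Remainders in descending order: G 0.708, D 0.608, H 0.603, E 0.082.
The surplus seats go to G, D.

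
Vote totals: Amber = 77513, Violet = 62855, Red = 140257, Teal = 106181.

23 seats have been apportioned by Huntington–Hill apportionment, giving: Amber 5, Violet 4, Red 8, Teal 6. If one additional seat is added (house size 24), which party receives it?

Priority for the next seat is population ÷ (√(s·(s+1))).
Priorities: Amber 14151.873, Violet 14054.805, Red 16529.446, Teal 16384.084.
Highest priority: Red.

Red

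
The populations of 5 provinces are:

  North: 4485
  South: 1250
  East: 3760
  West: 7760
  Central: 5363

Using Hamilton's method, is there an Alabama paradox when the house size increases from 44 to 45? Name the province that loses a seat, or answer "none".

At 44 seats: North 9, South 2, East 7, West 15, Central 11.
At 45 seats: North 9, South 3, East 7, West 15, Central 11.
No province's allocation decreased.

none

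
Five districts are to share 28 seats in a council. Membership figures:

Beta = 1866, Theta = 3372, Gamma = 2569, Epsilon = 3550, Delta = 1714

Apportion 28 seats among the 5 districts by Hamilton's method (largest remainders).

Beta: 4, Theta: 7, Gamma: 5, Epsilon: 8, Delta: 4

Standard divisor: 13071 ÷ 28 ≈ 466.821.
Standard quotas: Beta 3.997, Theta 7.223, Gamma 5.503, Epsilon 7.605, Delta 3.672.
Lower quotas: Beta 3, Theta 7, Gamma 5, Epsilon 7, Delta 3 (sum 25, leaving 3 seats).
Remainders in descending order: Beta 0.997, Delta 0.672, Epsilon 0.605, Gamma 0.503, Theta 0.223.
Largest remainders: Beta, Delta, Epsilon receive the extra seats.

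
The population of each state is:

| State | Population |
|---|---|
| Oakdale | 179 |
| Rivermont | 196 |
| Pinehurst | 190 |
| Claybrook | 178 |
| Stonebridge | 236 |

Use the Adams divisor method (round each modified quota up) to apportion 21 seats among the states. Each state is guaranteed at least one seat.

Standard divisor 979/21 ≈ 46.619; standard quotas: Oakdale 3.840, Rivermont 4.204, Pinehurst 4.076, Claybrook 3.818, Stonebridge 5.062.
Rounding up gives 4, 5, 5, 4, 6 = 24 seats, so the divisor must be adjusted.
With modified divisor 50: modified quotas Oakdale 3.580, Rivermont 3.920, Pinehurst 3.800, Claybrook 3.560, Stonebridge 4.720.
Rounding up: Oakdale 4, Rivermont 4, Pinehurst 4, Claybrook 4, Stonebridge 5 (total 21).

Oakdale 4, Rivermont 4, Pinehurst 4, Claybrook 4, Stonebridge 5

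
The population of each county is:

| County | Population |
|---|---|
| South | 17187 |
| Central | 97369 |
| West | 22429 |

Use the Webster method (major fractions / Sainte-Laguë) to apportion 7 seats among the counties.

Standard divisor 136985/7 ≈ 19569.286; standard quotas: South 0.878, Central 4.976, West 1.146.
Rounding to the nearest integer gives South 1, Central 5, West 1 — total 7, matching the house size, so no adjustment is needed.

South 1; Central 5; West 1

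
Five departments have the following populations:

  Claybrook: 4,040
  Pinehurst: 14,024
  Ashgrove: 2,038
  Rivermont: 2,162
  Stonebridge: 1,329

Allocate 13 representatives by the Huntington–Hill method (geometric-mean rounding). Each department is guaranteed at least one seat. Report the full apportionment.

With divisor 1763: modified quotas Claybrook 2.292, Pinehurst 7.955, Ashgrove 1.156, Rivermont 1.226, Stonebridge 0.754.
Geometric-mean thresholds: Claybrook √(2·3)=2.449, Pinehurst √(7·8)=7.483, Ashgrove √(1·2)=1.414, Rivermont √(1·2)=1.414, Stonebridge (min 1).
Each quota rounded against its threshold gives Claybrook 2, Pinehurst 8, Ashgrove 1, Rivermont 1, Stonebridge 1 (total 13).

Claybrook 2, Pinehurst 8, Ashgrove 1, Rivermont 1, Stonebridge 1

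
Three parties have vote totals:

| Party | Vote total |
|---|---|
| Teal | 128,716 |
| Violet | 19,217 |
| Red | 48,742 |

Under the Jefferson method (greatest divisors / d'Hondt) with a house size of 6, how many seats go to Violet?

Standard divisor 196675/6 ≈ 32779.167; standard quotas: Teal 3.927, Violet 0.586, Red 1.487.
Rounding down gives 3, 0, 1 = 4 seats, so the divisor must be adjusted.
With modified divisor 25100: modified quotas Teal 5.128, Violet 0.766, Red 1.942.
Rounding down: Teal 5, Violet 0, Red 1 (total 6).
Violet receives 0.

0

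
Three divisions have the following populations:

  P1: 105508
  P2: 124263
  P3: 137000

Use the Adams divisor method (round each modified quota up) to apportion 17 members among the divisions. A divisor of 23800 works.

P1=5, P2=6, P3=6

With modified divisor 23800: modified quotas P1 4.433, P2 5.221, P3 5.756.
Rounding up: P1 5, P2 6, P3 6 (total 17).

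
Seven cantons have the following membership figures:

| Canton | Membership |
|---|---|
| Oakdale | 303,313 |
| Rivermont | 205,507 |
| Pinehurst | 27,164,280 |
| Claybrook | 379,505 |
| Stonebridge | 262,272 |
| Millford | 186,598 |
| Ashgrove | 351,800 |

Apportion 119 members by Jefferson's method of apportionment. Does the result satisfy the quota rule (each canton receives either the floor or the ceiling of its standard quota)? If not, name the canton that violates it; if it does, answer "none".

Standard quotas: Oakdale 1.251, Rivermont 0.848, Pinehurst 112.034, Claybrook 1.565, Stonebridge 1.082, Millford 0.770, Ashgrove 1.451.
Jefferson allocation: Oakdale 1, Rivermont 0, Pinehurst 115, Claybrook 1, Stonebridge 1, Millford 0, Ashgrove 1.
Pinehurst has quota 112.034 (lower 112, upper 113) but receives 115 — outside the quota interval.

Pinehurst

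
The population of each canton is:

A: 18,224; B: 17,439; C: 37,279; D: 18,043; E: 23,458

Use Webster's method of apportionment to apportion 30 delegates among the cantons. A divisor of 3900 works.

With modified divisor 3900: modified quotas A 4.673, B 4.472, C 9.559, D 4.626, E 6.015.
Rounding to the nearest integer: A 5, B 4, C 10, D 5, E 6 (total 30).

A 5, B 4, C 10, D 5, E 6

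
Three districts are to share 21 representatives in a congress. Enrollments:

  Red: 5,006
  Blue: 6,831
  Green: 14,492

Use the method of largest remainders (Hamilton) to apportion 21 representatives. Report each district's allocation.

The standard divisor is 26329/21 ≈ 1253.762.
Standard quotas: Red 3.9928, Blue 5.4484, Green 11.5588.
Lower quotas: Red 3, Blue 5, Green 11 (sum 19, leaving 2 seats).
Remainders in descending order: Red 0.9928, Green 0.5588, Blue 0.4484.
Largest remainders: Red, Green receive the extra seats.

Red: 4, Blue: 5, Green: 12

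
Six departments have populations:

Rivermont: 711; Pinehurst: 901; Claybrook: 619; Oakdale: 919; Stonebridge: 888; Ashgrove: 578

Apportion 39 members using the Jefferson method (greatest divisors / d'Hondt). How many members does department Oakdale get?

8

Standard divisor 4616/39 ≈ 118.359; standard quotas: Rivermont 6.007, Pinehurst 7.612, Claybrook 5.230, Oakdale 7.765, Stonebridge 7.503, Ashgrove 4.883.
Rounding down gives 6, 7, 5, 7, 7, 4 = 36 seats, so the divisor must be adjusted.
With modified divisor 112: modified quotas Rivermont 6.348, Pinehurst 8.045, Claybrook 5.527, Oakdale 8.205, Stonebridge 7.929, Ashgrove 5.161.
Rounding down: Rivermont 6, Pinehurst 8, Claybrook 5, Oakdale 8, Stonebridge 7, Ashgrove 5 (total 39).
Oakdale receives 8.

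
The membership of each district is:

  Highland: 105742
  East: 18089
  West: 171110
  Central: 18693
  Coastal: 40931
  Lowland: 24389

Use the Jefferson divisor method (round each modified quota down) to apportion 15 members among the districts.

Standard divisor 378954/15 ≈ 25263.6; standard quotas: Highland 4.186, East 0.716, West 6.773, Central 0.740, Coastal 1.620, Lowland 0.965.
Rounding down gives 4, 0, 6, 0, 1, 0 = 11 seats, so the divisor must be adjusted.
With modified divisor 20800: modified quotas Highland 5.084, East 0.870, West 8.226, Central 0.899, Coastal 1.968, Lowland 1.173.
Rounding down: Highland 5, East 0, West 8, Central 0, Coastal 1, Lowland 1 (total 15).

Highland=5, East=0, West=8, Central=0, Coastal=1, Lowland=1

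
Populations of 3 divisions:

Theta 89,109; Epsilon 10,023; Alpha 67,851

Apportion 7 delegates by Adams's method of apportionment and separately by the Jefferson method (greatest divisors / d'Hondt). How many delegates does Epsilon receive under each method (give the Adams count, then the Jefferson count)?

1 and 0

Adams: Theta 3, Epsilon 1, Alpha 3.
Jefferson: Theta 4, Epsilon 0, Alpha 3.
Epsilon gets 1 under Adams and 0 under Jefferson.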